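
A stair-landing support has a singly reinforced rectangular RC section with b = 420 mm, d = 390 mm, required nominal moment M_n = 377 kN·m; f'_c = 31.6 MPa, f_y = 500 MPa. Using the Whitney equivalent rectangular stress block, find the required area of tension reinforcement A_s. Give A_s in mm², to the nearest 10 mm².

A_s ≈ 2210 mm²

With M_n = 0.85 f'_c a b (d − a/2), solve the quadratic for a:
a = d − √(d² − 2M_n/(0.85 f'_c b)) = 390 − √(390² − 2 × 377×10⁶/(0.85 × 31.6 × 420)) = 98.00 mm.
A_s = 0.85 f'_c a b / f_y = 0.85 × 31.6 × 98.00 × 420 / 500 = 2211.1 mm².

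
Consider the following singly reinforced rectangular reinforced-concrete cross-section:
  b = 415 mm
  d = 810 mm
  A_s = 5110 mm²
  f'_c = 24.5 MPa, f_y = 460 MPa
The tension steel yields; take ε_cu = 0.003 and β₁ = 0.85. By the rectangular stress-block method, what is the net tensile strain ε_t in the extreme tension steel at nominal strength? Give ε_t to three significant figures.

ε_t ≈ 0.00459

a = A_s f_y/(0.85 f'_c b) = 271.99 mm.
β₁ = 0.85, so c = a/β₁ = 271.99/0.85 = 319.99 mm.
From the linear strain diagram with ε_cu = 0.003: ε_t = 0.003 (d − c)/c = 0.003 × (810 − 319.99)/319.99 = 0.00459.
ε_t is between 0.004 and 0.005 — transition zone.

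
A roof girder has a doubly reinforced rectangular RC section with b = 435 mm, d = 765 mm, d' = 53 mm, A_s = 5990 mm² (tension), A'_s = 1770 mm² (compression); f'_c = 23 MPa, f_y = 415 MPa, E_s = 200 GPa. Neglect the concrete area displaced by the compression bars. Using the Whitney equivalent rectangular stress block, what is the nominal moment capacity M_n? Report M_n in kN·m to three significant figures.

Assume both tension and compression steel yield.
Net tension couple steel: A_s − A'_s = 4220 mm².
a = (A_s − A'_s) f_y / (0.85 f'_c b) = 1751300/(0.85 × 23 × 435) = 205.93 mm.
c = a/β₁ = 205.93/0.85 = 242.27 mm; ε'_s = 0.003(c − d')/c = 0.0023 ≥ f_y/E_s = 0.0021, so compression steel does yield.
M_n = (A_s − A'_s) f_y (d − a/2) + A'_s f_y (d − d') = [1751300 × (765 − 102.965) + 734550 × (765 − 53)] × 10⁻⁶ = 1159.42 + 523.00 = 1682.42 kN·m.

M_n ≈ 1680 kN·m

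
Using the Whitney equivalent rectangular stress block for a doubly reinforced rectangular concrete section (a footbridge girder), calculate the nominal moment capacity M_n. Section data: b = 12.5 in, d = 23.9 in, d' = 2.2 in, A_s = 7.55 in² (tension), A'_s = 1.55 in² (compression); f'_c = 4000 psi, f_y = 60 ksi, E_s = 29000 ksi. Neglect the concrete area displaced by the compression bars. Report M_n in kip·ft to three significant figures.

M_n ≈ 758 kip·ft

Assume both steels yield.
a = (A_s − A'_s) f_y/(0.85 f'_c b) = (7.55 − 1.55) × 60/(0.85 × 4 × 12.5) = 8.471 in.
c = a/β₁ = 8.471/0.85 = 9.966 in; ε'_s = 0.003(c − d')/c = 0.0023 ≥ ε_y = 0.0021, so the compression steel yields.
M_n = (A_s − A'_s) f_y (d − a/2) + A'_s f_y (d − d') = 360 × (23.9 − 4.2355) + 93 × (23.9 − 2.2) = 7079.2 + 2018.1 = 9097.3 kip·in = 9097.3/12 = 758.11 kip·ft.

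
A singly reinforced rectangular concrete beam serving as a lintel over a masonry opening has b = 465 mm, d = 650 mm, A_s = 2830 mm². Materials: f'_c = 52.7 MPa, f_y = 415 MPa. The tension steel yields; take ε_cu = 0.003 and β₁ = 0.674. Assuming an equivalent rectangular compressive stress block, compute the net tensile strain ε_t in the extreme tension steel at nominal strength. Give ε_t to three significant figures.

a = A_s f_y/(0.85 f'_c b) = 56.38 mm.
β₁ = 0.674, so c = a/β₁ = 56.38/0.674 = 83.65 mm.
From the linear strain diagram with ε_cu = 0.003: ε_t = 0.003 (d − c)/c = 0.003 × (650 − 83.65)/83.65 = 0.0203.
Since ε_t ≥ 0.005, the section is tension-controlled.

ε_t ≈ 0.0203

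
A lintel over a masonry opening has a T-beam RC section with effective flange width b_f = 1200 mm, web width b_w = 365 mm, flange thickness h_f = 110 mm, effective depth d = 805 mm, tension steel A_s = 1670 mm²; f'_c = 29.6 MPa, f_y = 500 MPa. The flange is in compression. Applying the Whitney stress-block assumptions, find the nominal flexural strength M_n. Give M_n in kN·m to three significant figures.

Tension: T = A_s f_y = 1670 × 500 = 835000 N.
Try a within the flange: a = T/(0.85 f'_c b_f) = 835000/(0.85 × 29.6 × 1200) = 27.66 mm.
Since a = 27.66 ≤ h_f = 110 mm, the stress block lies entirely in the flange; analyse as a rectangular beam of width b_f.
M_n = T(d − a/2) = 835000 × (805 − 13.83) = 660.63 × 10⁶ N·mm.
M_n = 660.63 kN·m.

M_n ≈ 661 kN·m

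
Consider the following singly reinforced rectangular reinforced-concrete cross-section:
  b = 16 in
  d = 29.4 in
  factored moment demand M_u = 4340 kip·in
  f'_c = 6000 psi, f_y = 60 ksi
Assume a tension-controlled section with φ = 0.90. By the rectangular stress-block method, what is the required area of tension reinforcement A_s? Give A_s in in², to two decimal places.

A_s ≈ 2.83 in²

M_n = M_u/φ = 4340/0.90 = 4822.22 kip·in.
From M_n = 0.85 f'_c a b (d − a/2):
a = d − √(d² − 2M_n/(0.85 f'_c b)) = 29.4 − √(29.4² − 2 × 4822.22/(0.85 × 6 × 16)) = 2.084 in.
A_s = 0.85 f'_c a b / f_y = 0.85 × 6 × 2.084 × 16 / 60 = 2.834 in².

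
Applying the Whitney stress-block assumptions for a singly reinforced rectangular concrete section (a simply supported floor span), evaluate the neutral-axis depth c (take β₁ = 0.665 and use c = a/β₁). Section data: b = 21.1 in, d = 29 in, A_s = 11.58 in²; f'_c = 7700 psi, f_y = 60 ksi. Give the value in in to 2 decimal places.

T = A_s f_y = 11.58 × 60 = 694.8 kips.
a = T/(0.85 f'_c b) = 694.8/(0.85 × 7.7 × 21.1) = 5.0312 in.
With β₁ = 0.665, c = a/β₁ = 5.0312/0.665 = 7.57 in.

c ≈ 7.57 in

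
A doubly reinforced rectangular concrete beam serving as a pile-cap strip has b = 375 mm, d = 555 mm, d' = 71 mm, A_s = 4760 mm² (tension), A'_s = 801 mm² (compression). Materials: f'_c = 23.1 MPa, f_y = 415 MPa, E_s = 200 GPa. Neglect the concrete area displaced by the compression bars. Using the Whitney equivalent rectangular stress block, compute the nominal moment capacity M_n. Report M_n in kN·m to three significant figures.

Assume both tension and compression steel yield.
Net tension couple steel: A_s − A'_s = 3959 mm².
a = (A_s − A'_s) f_y / (0.85 f'_c b) = 1642985/(0.85 × 23.1 × 375) = 223.14 mm.
c = a/β₁ = 223.14/0.85 = 262.52 mm; ε'_s = 0.003(c − d')/c = 0.0022 ≥ f_y/E_s = 0.0021, so compression steel does yield.
M_n = (A_s − A'_s) f_y (d − a/2) + A'_s f_y (d − d') = [1642985 × (555 − 111.57) + 332415 × (555 − 71)] × 10⁻⁶ = 728.55 + 160.89 = 889.44 kN·m.

M_n ≈ 889 kN·m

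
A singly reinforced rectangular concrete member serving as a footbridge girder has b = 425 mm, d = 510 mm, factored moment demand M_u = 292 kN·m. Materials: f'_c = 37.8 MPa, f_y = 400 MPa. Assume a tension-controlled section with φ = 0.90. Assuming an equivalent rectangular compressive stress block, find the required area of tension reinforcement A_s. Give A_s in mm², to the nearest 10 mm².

A_s ≈ 1670 mm²

M_n = M_u/φ = 292/0.90 = 324.444 kN·m.
With M_n = 0.85 f'_c a b (d − a/2), solve the quadratic for a:
a = d − √(d² − 2M_n/(0.85 f'_c b)) = 510 − √(510² − 2 × 324.444×10⁶/(0.85 × 37.8 × 425)) = 48.94 mm.
A_s = 0.85 f'_c a b / f_y = 0.85 × 37.8 × 48.94 × 425 / 400 = 1670.7 mm².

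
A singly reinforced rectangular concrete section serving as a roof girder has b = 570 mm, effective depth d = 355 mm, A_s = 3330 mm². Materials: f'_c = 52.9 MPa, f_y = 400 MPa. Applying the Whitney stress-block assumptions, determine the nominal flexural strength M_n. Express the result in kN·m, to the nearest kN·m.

M_n ≈ 438 kN·m

T = A_s f_y = 3330 × 400 = 1332000 N = 1332 kN.
From C = T: a = T/(0.85 f'_c b) = 1332000/(0.85 × 52.9 × 570) = 51.97 mm.
M_n = T(d − a/2) = 1332 kN × (355 − 25.985) mm = 438.25 kN·m.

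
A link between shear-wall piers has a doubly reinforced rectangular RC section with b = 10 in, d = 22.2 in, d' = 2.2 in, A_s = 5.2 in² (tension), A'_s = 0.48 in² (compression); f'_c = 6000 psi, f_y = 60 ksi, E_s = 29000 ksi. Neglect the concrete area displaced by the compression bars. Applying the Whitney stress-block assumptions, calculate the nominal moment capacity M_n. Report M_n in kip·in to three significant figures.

Assume both steels yield.
a = (A_s − A'_s) f_y/(0.85 f'_c b) = (5.2 − 0.48) × 60/(0.85 × 6 × 10) = 5.553 in.
c = a/β₁ = 5.553/0.75 = 7.404 in; ε'_s = 0.003(c − d')/c = 0.0021 ≥ ε_y = 0.0021, so the compression steel yields.
M_n = (A_s − A'_s) f_y (d − a/2) + A'_s f_y (d − d') = 283.2 × (22.2 − 2.7765) + 28.8 × (22.2 − 2.2) = 5500.7 + 576.0 = 6076.7 kip·in.

M_n ≈ 6080 kip·in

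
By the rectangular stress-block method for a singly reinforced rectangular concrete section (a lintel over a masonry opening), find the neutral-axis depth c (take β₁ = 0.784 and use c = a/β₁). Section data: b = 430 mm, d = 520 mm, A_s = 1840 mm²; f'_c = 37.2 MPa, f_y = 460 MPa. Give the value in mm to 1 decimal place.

T = A_s f_y = 1840 × 460 = 846400 N = 846.4 kN.
Setting C = 0.85 f'_c a b equal to T: a = 846400/(0.85 × 37.2 × 430) = 62.251 mm.
With β₁ = 0.784, c = a/β₁ = 62.251/0.784 = 79.4 mm.

c ≈ 79.4 mm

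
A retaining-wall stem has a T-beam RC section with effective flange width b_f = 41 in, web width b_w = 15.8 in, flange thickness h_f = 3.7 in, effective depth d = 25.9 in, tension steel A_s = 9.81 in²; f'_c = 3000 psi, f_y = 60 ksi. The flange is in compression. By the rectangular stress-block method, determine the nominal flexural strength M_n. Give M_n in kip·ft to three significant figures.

Tension: T = A_s f_y = 9.81 × 60 = 588.6 kips.
Try a within the flange: a = T/(0.85 f'_c b_f) = 588.6/(0.85 × 3 × 41) = 5.630 in.
a = 5.630 > h_f = 3.7 in: the block extends into the web. Split into flange-overhang and web parts.
C_f = 0.85 f'_c (b_f − b_w) h_f = 0.85 × 3 × (41 − 15.8) × 3.7 = 237.8 kips.
Remaining web compression depth: a_w = (T − C_f)/(0.85 f'_c b_w) = (588.6 − 237.8)/(0.85 × 3 × 15.8) = 8.707 in.
M_n = C_f(d − h_f/2) + (T − C_f)(d − a_w/2) = 237.8 × (25.9 − 1.85) + 350.8 × (25.9 − 4.3535) = 5719.1 + 7558.5 = 13277.6 kip·in.
M_n = 13277.6/12 = 1106.47 kip·ft.

M_n ≈ 1110 kip·ft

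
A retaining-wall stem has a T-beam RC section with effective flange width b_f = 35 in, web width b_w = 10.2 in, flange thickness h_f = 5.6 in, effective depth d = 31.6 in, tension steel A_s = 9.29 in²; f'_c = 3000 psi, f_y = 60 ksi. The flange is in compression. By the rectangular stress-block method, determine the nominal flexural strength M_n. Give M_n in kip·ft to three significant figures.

Tension: T = A_s f_y = 9.29 × 60 = 557.4 kips.
Try a within the flange: a = T/(0.85 f'_c b_f) = 557.4/(0.85 × 3 × 35) = 6.245 in.
a = 6.245 > h_f = 5.6 in: the block extends into the web. Split into flange-overhang and web parts.
C_f = 0.85 f'_c (b_f − b_w) h_f = 0.85 × 3 × (35 − 10.2) × 5.6 = 354.1 kips.
Remaining web compression depth: a_w = (T − C_f)/(0.85 f'_c b_w) = (557.4 − 354.1)/(0.85 × 3 × 10.2) = 7.816 in.
M_n = C_f(d − h_f/2) + (T − C_f)(d − a_w/2) = 354.1 × (31.6 − 2.8) + 203.3 × (31.6 − 3.908) = 10198.1 + 5629.8 = 15827.9 kip·in.
M_n = 15827.9/12 = 1318.99 kip·ft.

M_n ≈ 1320 kip·ft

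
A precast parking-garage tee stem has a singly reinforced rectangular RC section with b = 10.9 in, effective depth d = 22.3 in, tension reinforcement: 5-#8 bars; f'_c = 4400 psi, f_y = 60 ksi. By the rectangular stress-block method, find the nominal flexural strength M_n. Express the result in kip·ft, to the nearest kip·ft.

A_s = 5 × 0.79 = 3.95 in².
T = A_s f_y = 3.95 × 60 = 237 kips.
a = T/(0.85 f'_c b) = 237/(0.85 × 4.4 × 10.9) = 5.814 in.
M_n = T(d − a/2) = 237 × (22.3 − 2.907) = 4596.1 kip·in = 4596.1/12 = 383.01 kip·ft.

M_n ≈ 383 kip·ft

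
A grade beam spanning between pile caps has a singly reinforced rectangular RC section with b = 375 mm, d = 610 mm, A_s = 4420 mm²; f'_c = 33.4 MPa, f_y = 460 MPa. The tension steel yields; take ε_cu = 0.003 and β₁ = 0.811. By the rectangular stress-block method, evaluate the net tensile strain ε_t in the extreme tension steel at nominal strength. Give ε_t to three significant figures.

ε_t ≈ 0.00477

a = A_s f_y/(0.85 f'_c b) = 190.98 mm.
β₁ = 0.811, so c = a/β₁ = 190.98/0.811 = 235.49 mm.
From the linear strain diagram with ε_cu = 0.003: ε_t = 0.003 (d − c)/c = 0.003 × (610 − 235.49)/235.49 = 0.00477.
ε_t is between 0.004 and 0.005 — transition zone.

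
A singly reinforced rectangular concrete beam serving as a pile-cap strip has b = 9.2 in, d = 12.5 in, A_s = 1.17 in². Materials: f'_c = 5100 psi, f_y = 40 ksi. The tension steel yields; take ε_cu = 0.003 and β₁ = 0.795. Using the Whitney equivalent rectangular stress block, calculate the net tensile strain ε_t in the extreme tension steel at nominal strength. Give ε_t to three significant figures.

a = A_s f_y/(0.85 f'_c b) = 1.173 in.
β₁ = 0.795, so c = a/β₁ = 1.173/0.795 = 1.475 in.
From the linear strain diagram with ε_cu = 0.003: ε_t = 0.003 (d − c)/c = 0.003 × (12.5 − 1.475)/1.475 = 0.0224.
Since ε_t ≥ 0.005, the section is tension-controlled.

ε_t ≈ 0.0224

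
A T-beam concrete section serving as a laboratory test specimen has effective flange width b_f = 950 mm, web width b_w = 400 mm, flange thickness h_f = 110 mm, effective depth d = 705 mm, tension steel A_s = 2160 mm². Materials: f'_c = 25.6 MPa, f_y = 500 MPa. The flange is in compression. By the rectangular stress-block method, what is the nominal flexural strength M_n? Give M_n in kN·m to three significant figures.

Tension: T = A_s f_y = 2160 × 500 = 1080000 N.
Try a within the flange: a = T/(0.85 f'_c b_f) = 1080000/(0.85 × 25.6 × 950) = 52.24 mm.
Since a = 52.24 ≤ h_f = 110 mm, the stress block lies entirely in the flange; analyse as a rectangular beam of width b_f.
M_n = T(d − a/2) = 1080000 × (705 − 26.12) = 733.19 × 10⁶ N·mm.
M_n = 733.19 kN·m.

M_n ≈ 733 kN·m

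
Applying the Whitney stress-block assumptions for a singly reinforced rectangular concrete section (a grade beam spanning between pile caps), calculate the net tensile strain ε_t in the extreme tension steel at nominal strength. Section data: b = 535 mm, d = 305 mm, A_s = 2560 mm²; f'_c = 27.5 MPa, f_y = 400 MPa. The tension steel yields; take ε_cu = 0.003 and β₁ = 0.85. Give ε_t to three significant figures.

ε_t ≈ 0.00650

a = A_s f_y/(0.85 f'_c b) = 81.88 mm.
β₁ = 0.85, so c = a/β₁ = 81.88/0.85 = 96.33 mm.
From the linear strain diagram with ε_cu = 0.003: ε_t = 0.003 (d − c)/c = 0.003 × (305 − 96.33)/96.33 = 0.00650.
Since ε_t ≥ 0.005, the section is tension-controlled.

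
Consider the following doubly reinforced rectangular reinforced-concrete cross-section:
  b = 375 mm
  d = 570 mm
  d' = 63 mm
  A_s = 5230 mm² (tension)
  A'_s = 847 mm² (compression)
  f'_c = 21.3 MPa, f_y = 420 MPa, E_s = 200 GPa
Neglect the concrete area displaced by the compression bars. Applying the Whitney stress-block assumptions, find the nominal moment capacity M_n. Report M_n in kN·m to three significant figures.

M_n ≈ 980 kN·m

Assume both tension and compression steel yield.
Net tension couple steel: A_s − A'_s = 4383 mm².
a = (A_s − A'_s) f_y / (0.85 f'_c b) = 1840860/(0.85 × 21.3 × 375) = 271.14 mm.
c = a/β₁ = 271.14/0.85 = 318.99 mm; ε'_s = 0.003(c − d')/c = 0.0024 ≥ f_y/E_s = 0.0021, so compression steel does yield.
M_n = (A_s − A'_s) f_y (d − a/2) + A'_s f_y (d − d') = [1840860 × (570 − 135.57) + 355740 × (570 − 63)] × 10⁻⁶ = 799.72 + 180.36 = 980.08 kN·m.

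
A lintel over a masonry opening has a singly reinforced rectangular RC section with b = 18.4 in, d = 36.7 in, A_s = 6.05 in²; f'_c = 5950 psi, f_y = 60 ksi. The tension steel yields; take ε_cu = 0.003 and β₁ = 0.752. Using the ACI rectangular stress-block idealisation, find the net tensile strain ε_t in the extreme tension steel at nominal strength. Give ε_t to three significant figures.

ε_t ≈ 0.0182

a = A_s f_y/(0.85 f'_c b) = 3.901 in.
β₁ = 0.752, so c = a/β₁ = 3.901/0.752 = 5.188 in.
From the linear strain diagram with ε_cu = 0.003: ε_t = 0.003 (d − c)/c = 0.003 × (36.7 − 5.188)/5.188 = 0.0182.
Since ε_t ≥ 0.005, the section is tension-controlled.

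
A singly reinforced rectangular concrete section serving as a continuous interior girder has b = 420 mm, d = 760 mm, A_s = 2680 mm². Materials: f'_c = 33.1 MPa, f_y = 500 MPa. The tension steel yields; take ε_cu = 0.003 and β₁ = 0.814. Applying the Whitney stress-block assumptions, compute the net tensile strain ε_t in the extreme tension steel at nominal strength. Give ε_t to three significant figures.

ε_t ≈ 0.0134

a = A_s f_y/(0.85 f'_c b) = 113.40 mm.
β₁ = 0.814, so c = a/β₁ = 113.40/0.814 = 139.31 mm.
From the linear strain diagram with ε_cu = 0.003: ε_t = 0.003 (d − c)/c = 0.003 × (760 − 139.31)/139.31 = 0.0134.
Since ε_t ≥ 0.005, the section is tension-controlled.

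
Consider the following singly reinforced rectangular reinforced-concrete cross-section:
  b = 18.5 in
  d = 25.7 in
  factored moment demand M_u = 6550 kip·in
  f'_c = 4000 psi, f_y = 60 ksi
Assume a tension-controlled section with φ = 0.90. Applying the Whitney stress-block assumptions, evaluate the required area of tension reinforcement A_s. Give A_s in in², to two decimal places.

A_s ≈ 5.23 in²

M_n = M_u/φ = 6550/0.90 = 7277.78 kip·in.
From M_n = 0.85 f'_c a b (d − a/2):
a = d − √(d² − 2M_n/(0.85 f'_c b)) = 25.7 − √(25.7² − 2 × 7277.78/(0.85 × 4 × 18.5)) = 4.986 in.
A_s = 0.85 f'_c a b / f_y = 0.85 × 4 × 4.986 × 18.5 / 60 = 5.227 in².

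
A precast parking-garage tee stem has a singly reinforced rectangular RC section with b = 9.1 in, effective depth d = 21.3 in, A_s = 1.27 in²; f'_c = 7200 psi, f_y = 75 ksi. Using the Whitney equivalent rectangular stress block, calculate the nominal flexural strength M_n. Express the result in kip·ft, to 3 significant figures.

T = A_s f_y = 1.27 × 75 = 95.25 kips.
a = T/(0.85 f'_c b) = 95.25/(0.85 × 7.2 × 9.1) = 1.710 in.
M_n = T(d − a/2) = 95.25 × (21.3 − 0.855) = 1947.4 kip·in = 1947.4/12 = 162.28 kip·ft.

M_n ≈ 162 kip·ft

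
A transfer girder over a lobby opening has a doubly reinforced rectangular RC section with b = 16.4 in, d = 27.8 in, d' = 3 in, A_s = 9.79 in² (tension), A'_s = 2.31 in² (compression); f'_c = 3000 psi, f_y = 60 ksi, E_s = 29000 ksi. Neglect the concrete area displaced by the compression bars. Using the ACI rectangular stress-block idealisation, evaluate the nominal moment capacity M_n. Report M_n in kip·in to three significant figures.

M_n ≈ 13500 kip·in

Assume both steels yield.
a = (A_s − A'_s) f_y/(0.85 f'_c b) = (9.79 − 2.31) × 60/(0.85 × 3 × 16.4) = 10.732 in.
c = a/β₁ = 10.732/0.85 = 12.626 in; ε'_s = 0.003(c − d')/c = 0.0023 ≥ ε_y = 0.0021, so the compression steel yields.
M_n = (A_s − A'_s) f_y (d − a/2) + A'_s f_y (d − d') = 448.8 × (27.8 − 5.366) + 138.6 × (27.8 − 3) = 10068.4 + 3437.3 = 13505.7 kip·in.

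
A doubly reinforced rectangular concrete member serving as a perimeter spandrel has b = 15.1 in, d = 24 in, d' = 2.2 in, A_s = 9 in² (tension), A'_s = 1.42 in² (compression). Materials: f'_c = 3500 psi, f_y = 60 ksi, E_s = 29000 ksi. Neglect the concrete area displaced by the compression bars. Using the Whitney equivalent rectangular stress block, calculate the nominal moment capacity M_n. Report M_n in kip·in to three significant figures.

M_n ≈ 10500 kip·in

Assume both steels yield.
a = (A_s − A'_s) f_y/(0.85 f'_c b) = (9 − 1.42) × 60/(0.85 × 3.5 × 15.1) = 10.124 in.
c = a/β₁ = 10.124/0.85 = 11.911 in; ε'_s = 0.003(c − d')/c = 0.0024 ≥ ε_y = 0.0021, so the compression steel yields.
M_n = (A_s − A'_s) f_y (d − a/2) + A'_s f_y (d − d') = 454.8 × (24 − 5.062) + 85.2 × (24 − 2.2) = 8613.0 + 1857.4 = 10470.4 kip·in.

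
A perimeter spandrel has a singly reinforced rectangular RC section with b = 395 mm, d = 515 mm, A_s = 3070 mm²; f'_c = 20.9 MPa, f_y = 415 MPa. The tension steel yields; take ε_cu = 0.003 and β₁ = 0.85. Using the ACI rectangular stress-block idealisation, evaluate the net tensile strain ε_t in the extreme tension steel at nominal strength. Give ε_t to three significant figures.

ε_t ≈ 0.00423

a = A_s f_y/(0.85 f'_c b) = 181.56 mm.
β₁ = 0.85, so c = a/β₁ = 181.56/0.85 = 213.60 mm.
From the linear strain diagram with ε_cu = 0.003: ε_t = 0.003 (d − c)/c = 0.003 × (515 − 213.60)/213.60 = 0.00423.
ε_t is between 0.004 and 0.005 — transition zone.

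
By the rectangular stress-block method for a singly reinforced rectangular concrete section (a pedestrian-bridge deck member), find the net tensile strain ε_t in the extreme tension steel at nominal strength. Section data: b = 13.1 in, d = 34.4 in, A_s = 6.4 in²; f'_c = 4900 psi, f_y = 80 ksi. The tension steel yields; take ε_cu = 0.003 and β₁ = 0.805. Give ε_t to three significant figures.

ε_t ≈ 0.00585

a = A_s f_y/(0.85 f'_c b) = 9.384 in.
β₁ = 0.805, so c = a/β₁ = 9.384/0.805 = 11.657 in.
From the linear strain diagram with ε_cu = 0.003: ε_t = 0.003 (d − c)/c = 0.003 × (34.4 − 11.657)/11.657 = 0.00585.
Since ε_t ≥ 0.005, the section is tension-controlled.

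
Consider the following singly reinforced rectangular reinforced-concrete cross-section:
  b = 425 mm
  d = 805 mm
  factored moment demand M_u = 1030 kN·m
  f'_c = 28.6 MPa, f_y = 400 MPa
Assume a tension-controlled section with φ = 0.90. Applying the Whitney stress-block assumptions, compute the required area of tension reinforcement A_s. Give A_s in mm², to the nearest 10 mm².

A_s ≈ 3920 mm²

M_n = M_u/φ = 1030/0.90 = 1144.44 kN·m.
With M_n = 0.85 f'_c a b (d − a/2), solve the quadratic for a:
a = d − √(d² − 2M_n/(0.85 f'_c b)) = 805 − √(805² − 2 × 1144.44×10⁶/(0.85 × 28.6 × 425)) = 151.94 mm.
A_s = 0.85 f'_c a b / f_y = 0.85 × 28.6 × 151.94 × 425 / 400 = 3924.5 mm².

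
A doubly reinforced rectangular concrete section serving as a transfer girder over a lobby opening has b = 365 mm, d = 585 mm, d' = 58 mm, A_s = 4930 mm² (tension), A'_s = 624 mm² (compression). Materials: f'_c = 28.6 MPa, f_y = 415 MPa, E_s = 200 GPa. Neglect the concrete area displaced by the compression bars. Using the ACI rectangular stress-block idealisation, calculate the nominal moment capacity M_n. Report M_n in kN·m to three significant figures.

M_n ≈ 1000 kN·m

Assume both tension and compression steel yield.
Net tension couple steel: A_s − A'_s = 4306 mm².
a = (A_s − A'_s) f_y / (0.85 f'_c b) = 1786990/(0.85 × 28.6 × 365) = 201.39 mm.
c = a/β₁ = 201.39/0.846 = 238.05 mm; ε'_s = 0.003(c − d')/c = 0.0023 ≥ f_y/E_s = 0.0021, so compression steel does yield.
M_n = (A_s − A'_s) f_y (d − a/2) + A'_s f_y (d − d') = [1786990 × (585 − 100.695) + 258960 × (585 − 58)] × 10⁻⁶ = 865.45 + 136.47 = 1001.92 kN·m.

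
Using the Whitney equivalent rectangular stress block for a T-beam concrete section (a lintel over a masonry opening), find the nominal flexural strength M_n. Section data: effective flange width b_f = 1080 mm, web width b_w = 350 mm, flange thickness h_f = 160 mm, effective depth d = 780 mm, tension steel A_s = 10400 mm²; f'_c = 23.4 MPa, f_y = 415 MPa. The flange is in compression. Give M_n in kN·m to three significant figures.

Tension: T = A_s f_y = 10400 × 415 = 4316000 N.
Try a within the flange: a = T/(0.85 f'_c b_f) = 4316000/(0.85 × 23.4 × 1080) = 200.92 mm.
a = 200.92 > h_f = 160 mm: the block extends into the web. Split into flange-overhang and web parts.
C_f = 0.85 f'_c (b_f − b_w) h_f = 0.85 × 23.4 × (1080 − 350) × 160 = 2323152 N.
Remaining web compression depth: a_w = (T − C_f)/(0.85 f'_c b_w) = (4316000 − 2323152)/(0.85 × 23.4 × 350) = 286.27 mm.
M_n = C_f(d − h_f/2) + (T − C_f)(d − a_w/2) = 2323152 × (780 − 80) + 1992848 × (780 − 143.135) = 1626.21 + 1269.18 = 2895.39 × 10⁶ N·mm.
M_n = 2895.39 kN·m.

M_n ≈ 2900 kN·m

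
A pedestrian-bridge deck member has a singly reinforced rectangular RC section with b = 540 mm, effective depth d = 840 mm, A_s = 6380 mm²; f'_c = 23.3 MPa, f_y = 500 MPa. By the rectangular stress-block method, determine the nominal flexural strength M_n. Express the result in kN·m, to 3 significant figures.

M_n ≈ 2200 kN·m

T = A_s f_y = 6380 × 500 = 3190000 N = 3190 kN.
From C = T: a = T/(0.85 f'_c b) = 3190000/(0.85 × 23.3 × 540) = 298.28 mm.
M_n = T(d − a/2) = 3190 kN × (840 − 149.14) mm = 2203.84 kN·m.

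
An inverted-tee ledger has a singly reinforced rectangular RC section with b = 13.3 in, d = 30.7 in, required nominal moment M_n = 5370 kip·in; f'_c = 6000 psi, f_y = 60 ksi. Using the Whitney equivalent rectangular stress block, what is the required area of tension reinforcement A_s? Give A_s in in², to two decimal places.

A_s ≈ 3.05 in²

From M_n = 0.85 f'_c a b (d − a/2):
a = d − √(d² − 2M_n/(0.85 f'_c b)) = 30.7 − √(30.7² − 2 × 5370/(0.85 × 6 × 13.3)) = 2.697 in.
A_s = 0.85 f'_c a b / f_y = 0.85 × 6 × 2.697 × 13.3 / 60 = 3.049 in².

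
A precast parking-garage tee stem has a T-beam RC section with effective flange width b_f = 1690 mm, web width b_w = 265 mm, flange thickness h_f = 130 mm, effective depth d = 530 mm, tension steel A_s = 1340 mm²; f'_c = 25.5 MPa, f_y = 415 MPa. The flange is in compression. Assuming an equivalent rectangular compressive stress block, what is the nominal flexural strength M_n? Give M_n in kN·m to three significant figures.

M_n ≈ 291 kN·m

Tension: T = A_s f_y = 1340 × 415 = 556100 N.
Try a within the flange: a = T/(0.85 f'_c b_f) = 556100/(0.85 × 25.5 × 1690) = 15.18 mm.
Since a = 15.18 ≤ h_f = 130 mm, the stress block lies entirely in the flange; analyse as a rectangular beam of width b_f.
M_n = T(d − a/2) = 556100 × (530 − 7.59) = 290.51 × 10⁶ N·mm.
M_n = 290.51 kN·m.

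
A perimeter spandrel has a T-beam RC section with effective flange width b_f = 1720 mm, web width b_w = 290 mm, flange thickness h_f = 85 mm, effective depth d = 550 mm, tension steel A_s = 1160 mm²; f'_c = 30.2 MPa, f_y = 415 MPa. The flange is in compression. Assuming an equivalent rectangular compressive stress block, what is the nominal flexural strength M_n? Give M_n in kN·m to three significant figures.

Tension: T = A_s f_y = 1160 × 415 = 481400 N.
Try a within the flange: a = T/(0.85 f'_c b_f) = 481400/(0.85 × 30.2 × 1720) = 10.90 mm.
Since a = 10.90 ≤ h_f = 85 mm, the stress block lies entirely in the flange; analyse as a rectangular beam of width b_f.
M_n = T(d − a/2) = 481400 × (550 − 5.45) = 262.15 × 10⁶ N·mm.
M_n = 262.15 kN·m.

M_n ≈ 262 kN·m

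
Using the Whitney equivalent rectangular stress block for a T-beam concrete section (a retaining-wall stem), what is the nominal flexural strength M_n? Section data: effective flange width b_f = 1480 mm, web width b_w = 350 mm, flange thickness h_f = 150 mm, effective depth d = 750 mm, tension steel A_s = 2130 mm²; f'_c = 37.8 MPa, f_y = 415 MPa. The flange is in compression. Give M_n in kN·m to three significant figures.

M_n ≈ 655 kN·m

Tension: T = A_s f_y = 2130 × 415 = 883950 N.
Try a within the flange: a = T/(0.85 f'_c b_f) = 883950/(0.85 × 37.8 × 1480) = 18.59 mm.
Since a = 18.59 ≤ h_f = 150 mm, the stress block lies entirely in the flange; analyse as a rectangular beam of width b_f.
M_n = T(d − a/2) = 883950 × (750 − 9.295) = 654.75 × 10⁶ N·mm.
M_n = 654.75 kN·m.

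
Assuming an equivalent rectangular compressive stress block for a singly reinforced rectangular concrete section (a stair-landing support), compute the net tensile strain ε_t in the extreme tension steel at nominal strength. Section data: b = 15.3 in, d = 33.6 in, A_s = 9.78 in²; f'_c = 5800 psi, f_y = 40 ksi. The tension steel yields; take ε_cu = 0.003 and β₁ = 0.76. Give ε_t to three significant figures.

a = A_s f_y/(0.85 f'_c b) = 5.186 in.
β₁ = 0.76, so c = a/β₁ = 5.186/0.76 = 6.824 in.
From the linear strain diagram with ε_cu = 0.003: ε_t = 0.003 (d − c)/c = 0.003 × (33.6 − 6.824)/6.824 = 0.0118.
Since ε_t ≥ 0.005, the section is tension-controlled.

ε_t ≈ 0.0118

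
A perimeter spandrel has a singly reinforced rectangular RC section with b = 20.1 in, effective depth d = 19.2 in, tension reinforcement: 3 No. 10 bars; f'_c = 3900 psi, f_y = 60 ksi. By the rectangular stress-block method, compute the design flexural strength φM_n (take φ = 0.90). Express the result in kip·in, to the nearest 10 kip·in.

A_s = 3 × 1.27 = 3.81 in².
T = A_s f_y = 3.81 × 60 = 228.6 kips.
a = T/(0.85 f'_c b) = 228.6/(0.85 × 3.9 × 20.1) = 3.431 in.
M_n = T(d − a/2) = 228.6 × (19.2 − 1.7155) = 3997.0 kip·in.
φM_n = 0.90 × 3997.0 = 3597.3 kip·in.

φM_n ≈ 3600 kip·in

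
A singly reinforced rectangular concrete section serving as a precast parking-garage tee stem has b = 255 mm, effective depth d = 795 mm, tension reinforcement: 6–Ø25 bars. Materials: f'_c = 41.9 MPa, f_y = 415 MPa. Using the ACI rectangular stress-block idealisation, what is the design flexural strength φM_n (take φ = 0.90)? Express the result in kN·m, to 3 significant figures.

φM_n ≈ 801 kN·m

A_s = 6 × 491 = 2946 mm².
T = A_s f_y = 2946 × 415 = 1222590 N = 1222.59 kN.
From C = T: a = T/(0.85 f'_c b) = 1222590/(0.85 × 41.9 × 255) = 134.62 mm.
M_n = T(d − a/2) = 1222.59 kN × (795 − 67.31) mm = 889.67 kN·m.
φM_n = 0.90 × 889.67 = 800.70 kN·m.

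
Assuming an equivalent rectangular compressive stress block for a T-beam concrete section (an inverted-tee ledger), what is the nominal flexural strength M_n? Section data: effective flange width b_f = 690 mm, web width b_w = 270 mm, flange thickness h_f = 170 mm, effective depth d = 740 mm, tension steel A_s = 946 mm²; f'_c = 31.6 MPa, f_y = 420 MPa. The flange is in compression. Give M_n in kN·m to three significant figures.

M_n ≈ 290 kN·m

Tension: T = A_s f_y = 946 × 420 = 397320 N.
Try a within the flange: a = T/(0.85 f'_c b_f) = 397320/(0.85 × 31.6 × 690) = 21.44 mm.
Since a = 21.44 ≤ h_f = 170 mm, the stress block lies entirely in the flange; analyse as a rectangular beam of width b_f.
M_n = T(d − a/2) = 397320 × (740 − 10.72) = 289.76 × 10⁶ N·mm.
M_n = 289.76 kN·m.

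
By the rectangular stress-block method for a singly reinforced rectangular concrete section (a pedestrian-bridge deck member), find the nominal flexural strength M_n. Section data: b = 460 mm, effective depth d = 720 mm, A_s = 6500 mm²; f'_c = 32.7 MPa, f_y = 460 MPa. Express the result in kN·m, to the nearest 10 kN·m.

M_n ≈ 1800 kN·m

T = A_s f_y = 6500 × 460 = 2990000 N = 2990 kN.
From C = T: a = T/(0.85 f'_c b) = 2990000/(0.85 × 32.7 × 460) = 233.86 mm.
M_n = T(d − a/2) = 2990 kN × (720 − 116.93) mm = 1803.18 kN·m.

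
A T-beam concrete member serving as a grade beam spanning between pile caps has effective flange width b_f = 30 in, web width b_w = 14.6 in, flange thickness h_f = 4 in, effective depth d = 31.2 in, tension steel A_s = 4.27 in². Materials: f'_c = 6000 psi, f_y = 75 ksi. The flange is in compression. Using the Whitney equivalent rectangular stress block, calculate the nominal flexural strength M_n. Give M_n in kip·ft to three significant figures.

Tension: T = A_s f_y = 4.27 × 75 = 320.25 kips.
Try a within the flange: a = T/(0.85 f'_c b_f) = 320.25/(0.85 × 6 × 30) = 2.093 in.
Since a = 2.093 ≤ h_f = 4 in, the stress block lies entirely in the flange; analyse as a rectangular beam of width b_f.
M_n = T(d − a/2) = 320.25 × (31.2 − 1.0465) = 9656.7 kip·in.
M_n = 9656.7/12 = 804.73 kip·ft.

M_n ≈ 805 kip·ft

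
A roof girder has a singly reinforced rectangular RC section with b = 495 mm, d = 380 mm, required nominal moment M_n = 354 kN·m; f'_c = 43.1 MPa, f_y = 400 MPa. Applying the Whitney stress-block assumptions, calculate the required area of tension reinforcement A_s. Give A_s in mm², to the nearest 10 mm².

A_s ≈ 2510 mm²

With M_n = 0.85 f'_c a b (d − a/2), solve the quadratic for a:
a = d − √(d² − 2M_n/(0.85 f'_c b)) = 380 − √(380² − 2 × 354×10⁶/(0.85 × 43.1 × 495)) = 55.41 mm.
A_s = 0.85 f'_c a b / f_y = 0.85 × 43.1 × 55.41 × 495 / 400 = 2512.1 mm².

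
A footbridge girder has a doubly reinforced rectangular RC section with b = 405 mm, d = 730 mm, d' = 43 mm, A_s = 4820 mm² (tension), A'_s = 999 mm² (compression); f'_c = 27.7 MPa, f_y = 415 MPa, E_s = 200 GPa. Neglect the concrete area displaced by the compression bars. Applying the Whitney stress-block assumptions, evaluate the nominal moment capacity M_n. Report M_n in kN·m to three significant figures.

M_n ≈ 1310 kN·m

Assume both tension and compression steel yield.
Net tension couple steel: A_s − A'_s = 3821 mm².
a = (A_s − A'_s) f_y / (0.85 f'_c b) = 1585715/(0.85 × 27.7 × 405) = 166.29 mm.
c = a/β₁ = 166.29/0.85 = 195.64 mm; ε'_s = 0.003(c − d')/c = 0.0023 ≥ f_y/E_s = 0.0021, so compression steel does yield.
M_n = (A_s − A'_s) f_y (d − a/2) + A'_s f_y (d − d') = [1585715 × (730 − 83.145) + 414585 × (730 − 43)] × 10⁻⁶ = 1025.73 + 284.82 = 1310.55 kN·m.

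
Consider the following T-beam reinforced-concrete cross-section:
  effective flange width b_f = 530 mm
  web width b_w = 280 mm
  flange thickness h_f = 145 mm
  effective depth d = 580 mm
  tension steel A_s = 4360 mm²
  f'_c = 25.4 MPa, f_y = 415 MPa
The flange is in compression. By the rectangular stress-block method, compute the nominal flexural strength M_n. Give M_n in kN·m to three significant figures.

M_n ≈ 906 kN·m

Tension: T = A_s f_y = 4360 × 415 = 1809400 N.
Try a within the flange: a = T/(0.85 f'_c b_f) = 1809400/(0.85 × 25.4 × 530) = 158.13 mm.
a = 158.13 > h_f = 145 mm: the block extends into the web. Split into flange-overhang and web parts.
C_f = 0.85 f'_c (b_f − b_w) h_f = 0.85 × 25.4 × (530 − 280) × 145 = 782638 N.
Remaining web compression depth: a_w = (T − C_f)/(0.85 f'_c b_w) = (1809400 − 782638)/(0.85 × 25.4 × 280) = 169.85 mm.
M_n = C_f(d − h_f/2) + (T − C_f)(d − a_w/2) = 782638 × (580 − 72.5) + 1026762 × (580 − 84.925) = 397.19 + 508.32 = 905.51 × 10⁶ N·mm.
M_n = 905.51 kN·m.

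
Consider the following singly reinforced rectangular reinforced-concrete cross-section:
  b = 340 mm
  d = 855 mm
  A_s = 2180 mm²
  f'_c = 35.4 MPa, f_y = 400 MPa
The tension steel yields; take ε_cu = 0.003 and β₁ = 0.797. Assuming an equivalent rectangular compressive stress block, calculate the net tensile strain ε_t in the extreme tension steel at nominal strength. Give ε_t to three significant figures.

a = A_s f_y/(0.85 f'_c b) = 85.23 mm.
β₁ = 0.797, so c = a/β₁ = 85.23/0.797 = 106.94 mm.
From the linear strain diagram with ε_cu = 0.003: ε_t = 0.003 (d − c)/c = 0.003 × (855 − 106.94)/106.94 = 0.0210.
Since ε_t ≥ 0.005, the section is tension-controlled.

ε_t ≈ 0.0210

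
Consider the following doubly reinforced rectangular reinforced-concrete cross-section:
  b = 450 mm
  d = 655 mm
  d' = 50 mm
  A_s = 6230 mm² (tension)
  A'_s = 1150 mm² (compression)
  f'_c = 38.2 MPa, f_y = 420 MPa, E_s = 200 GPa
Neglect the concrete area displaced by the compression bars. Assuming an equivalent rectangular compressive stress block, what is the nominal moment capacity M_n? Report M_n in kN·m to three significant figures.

Assume both tension and compression steel yield.
Net tension couple steel: A_s − A'_s = 5080 mm².
a = (A_s − A'_s) f_y / (0.85 f'_c b) = 2133600/(0.85 × 38.2 × 450) = 146.02 mm.
c = a/β₁ = 146.02/0.777 = 187.93 mm; ε'_s = 0.003(c − d')/c = 0.0022 ≥ f_y/E_s = 0.0021, so compression steel does yield.
M_n = (A_s − A'_s) f_y (d − a/2) + A'_s f_y (d − d') = [2133600 × (655 − 73.01) + 483000 × (655 − 50)] × 10⁻⁶ = 1241.73 + 292.22 = 1533.95 kN·m.

M_n ≈ 1530 kN·m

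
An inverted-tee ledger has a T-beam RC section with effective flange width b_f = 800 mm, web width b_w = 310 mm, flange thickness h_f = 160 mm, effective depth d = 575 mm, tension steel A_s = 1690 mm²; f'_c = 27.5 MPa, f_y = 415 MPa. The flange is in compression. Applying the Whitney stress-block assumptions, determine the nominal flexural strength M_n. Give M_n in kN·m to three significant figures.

M_n ≈ 390 kN·m

Tension: T = A_s f_y = 1690 × 415 = 701350 N.
Try a within the flange: a = T/(0.85 f'_c b_f) = 701350/(0.85 × 27.5 × 800) = 37.51 mm.
Since a = 37.51 ≤ h_f = 160 mm, the stress block lies entirely in the flange; analyse as a rectangular beam of width b_f.
M_n = T(d − a/2) = 701350 × (575 − 18.755) = 390.12 × 10⁶ N·mm.
M_n = 390.12 kN·m.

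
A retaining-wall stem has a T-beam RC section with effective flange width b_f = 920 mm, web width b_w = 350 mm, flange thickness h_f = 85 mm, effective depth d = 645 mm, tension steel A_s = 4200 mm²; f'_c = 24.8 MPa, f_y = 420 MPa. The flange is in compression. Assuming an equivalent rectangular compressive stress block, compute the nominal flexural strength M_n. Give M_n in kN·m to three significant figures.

M_n ≈ 1060 kN·m

Tension: T = A_s f_y = 4200 × 420 = 1764000 N.
Try a within the flange: a = T/(0.85 f'_c b_f) = 1764000/(0.85 × 24.8 × 920) = 90.96 mm.
a = 90.96 > h_f = 85 mm: the block extends into the web. Split into flange-overhang and web parts.
C_f = 0.85 f'_c (b_f − b_w) h_f = 0.85 × 24.8 × (920 − 350) × 85 = 1021326 N.
Remaining web compression depth: a_w = (T − C_f)/(0.85 f'_c b_w) = (1764000 − 1021326)/(0.85 × 24.8 × 350) = 100.66 mm.
M_n = C_f(d − h_f/2) + (T − C_f)(d − a_w/2) = 1021326 × (645 − 42.5) + 742674 × (645 − 50.33) = 615.35 + 441.65 = 1057.00 × 10⁶ N·mm.
M_n = 1057.00 kN·m.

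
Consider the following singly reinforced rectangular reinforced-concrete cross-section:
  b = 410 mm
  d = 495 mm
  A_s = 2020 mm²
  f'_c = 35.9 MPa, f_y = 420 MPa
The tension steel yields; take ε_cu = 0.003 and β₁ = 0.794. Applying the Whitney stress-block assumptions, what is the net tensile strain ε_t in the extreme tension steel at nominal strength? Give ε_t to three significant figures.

a = A_s f_y/(0.85 f'_c b) = 67.81 mm.
β₁ = 0.794, so c = a/β₁ = 67.81/0.794 = 85.40 mm.
From the linear strain diagram with ε_cu = 0.003: ε_t = 0.003 (d − c)/c = 0.003 × (495 − 85.40)/85.40 = 0.0144.
Since ε_t ≥ 0.005, the section is tension-controlled.

ε_t ≈ 0.0144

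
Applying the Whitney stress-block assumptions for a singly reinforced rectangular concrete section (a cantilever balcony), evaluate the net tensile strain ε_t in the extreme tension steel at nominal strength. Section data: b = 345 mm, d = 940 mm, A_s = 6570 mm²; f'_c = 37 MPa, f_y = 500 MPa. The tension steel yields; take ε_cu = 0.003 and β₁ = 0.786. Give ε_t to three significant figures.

ε_t ≈ 0.00432

a = A_s f_y/(0.85 f'_c b) = 302.76 mm.
β₁ = 0.786, so c = a/β₁ = 302.76/0.786 = 385.19 mm.
From the linear strain diagram with ε_cu = 0.003: ε_t = 0.003 (d − c)/c = 0.003 × (940 − 385.19)/385.19 = 0.00432.
ε_t is between 0.004 and 0.005 — transition zone.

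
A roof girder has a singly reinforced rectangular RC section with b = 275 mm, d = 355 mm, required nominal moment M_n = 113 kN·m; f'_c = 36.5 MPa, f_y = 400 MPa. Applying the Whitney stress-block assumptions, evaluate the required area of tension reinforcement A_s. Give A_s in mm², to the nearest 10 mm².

With M_n = 0.85 f'_c a b (d − a/2), solve the quadratic for a:
a = d − √(d² − 2M_n/(0.85 f'_c b)) = 355 − √(355² − 2 × 113×10⁶/(0.85 × 36.5 × 275)) = 39.51 mm.
A_s = 0.85 f'_c a b / f_y = 0.85 × 36.5 × 39.51 × 275 / 400 = 842.7 mm².

A_s ≈ 840 mm²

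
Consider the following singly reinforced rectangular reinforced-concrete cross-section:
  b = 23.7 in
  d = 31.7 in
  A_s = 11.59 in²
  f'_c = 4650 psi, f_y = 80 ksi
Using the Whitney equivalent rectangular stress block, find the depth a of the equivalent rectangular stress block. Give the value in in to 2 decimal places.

a ≈ 9.90 in

T = A_s f_y = 11.59 × 80 = 927.2 kips.
a = T/(0.85 f'_c b) = 927.2/(0.85 × 4.65 × 23.7) = 9.90 in.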